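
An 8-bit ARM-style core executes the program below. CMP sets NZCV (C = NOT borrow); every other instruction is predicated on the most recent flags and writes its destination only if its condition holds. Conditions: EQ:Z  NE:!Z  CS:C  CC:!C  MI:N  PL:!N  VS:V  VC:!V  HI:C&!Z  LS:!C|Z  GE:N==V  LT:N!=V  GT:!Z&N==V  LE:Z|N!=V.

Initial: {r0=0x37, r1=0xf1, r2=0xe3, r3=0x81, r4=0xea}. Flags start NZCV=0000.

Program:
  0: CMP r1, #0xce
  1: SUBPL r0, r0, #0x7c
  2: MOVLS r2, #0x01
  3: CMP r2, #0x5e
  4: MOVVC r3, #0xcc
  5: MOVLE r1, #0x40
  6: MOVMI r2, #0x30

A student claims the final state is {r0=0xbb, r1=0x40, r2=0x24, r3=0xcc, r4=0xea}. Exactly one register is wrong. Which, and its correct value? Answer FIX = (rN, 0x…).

FIX = (r2, 0x30)

0: ✓ CMP  NZCV=0010
1: ✓ SUBPL  r0←0xbb
2: · MOVLS
3: ✓ CMP  NZCV=1010
4: ✓ MOVVC  r3←0xcc
5: ✓ MOVLE  r1←0x40
6: ✓ MOVMI  r2←0x30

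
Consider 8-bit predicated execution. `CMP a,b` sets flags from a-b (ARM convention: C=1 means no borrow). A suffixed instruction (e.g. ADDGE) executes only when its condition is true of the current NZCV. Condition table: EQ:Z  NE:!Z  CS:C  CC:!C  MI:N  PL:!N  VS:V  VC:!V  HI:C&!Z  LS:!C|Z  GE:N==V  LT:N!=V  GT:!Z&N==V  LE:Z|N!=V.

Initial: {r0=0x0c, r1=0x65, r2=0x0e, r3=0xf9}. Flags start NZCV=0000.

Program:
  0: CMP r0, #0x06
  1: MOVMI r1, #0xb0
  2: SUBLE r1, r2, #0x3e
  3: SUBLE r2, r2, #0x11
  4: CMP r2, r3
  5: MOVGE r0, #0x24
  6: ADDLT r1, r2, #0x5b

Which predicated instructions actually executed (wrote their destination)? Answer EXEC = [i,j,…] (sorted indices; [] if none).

EXEC = [5]

[0] flags=0010 → (cmp)
[1] flags=0010 MI?F → skip
[2] flags=0010 LE?F → skip
[3] flags=0010 LE?F → skip
[4] flags=0000 → (cmp)
[5] flags=0000 GE?T → r0=0x24
[6] flags=0000 LT?F → skip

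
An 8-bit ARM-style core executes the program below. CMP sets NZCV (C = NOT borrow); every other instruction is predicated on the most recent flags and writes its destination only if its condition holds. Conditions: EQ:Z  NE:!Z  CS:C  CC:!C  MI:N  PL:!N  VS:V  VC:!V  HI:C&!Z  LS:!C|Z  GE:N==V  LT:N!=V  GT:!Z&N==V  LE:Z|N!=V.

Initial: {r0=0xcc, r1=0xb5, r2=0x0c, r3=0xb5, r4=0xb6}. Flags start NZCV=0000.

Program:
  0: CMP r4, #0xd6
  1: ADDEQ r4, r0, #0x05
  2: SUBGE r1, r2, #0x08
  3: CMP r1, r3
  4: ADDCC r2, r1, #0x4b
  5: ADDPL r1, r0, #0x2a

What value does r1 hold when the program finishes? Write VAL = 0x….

[0] flags=1000 → (cmp)
[1] flags=1000 EQ?F → skip
[2] flags=1000 GE?F → skip
[3] flags=0110 → (cmp)
[4] flags=0110 CC?F → skip
[5] flags=0110 PL?T → r1=0xf6

VAL = 0xf6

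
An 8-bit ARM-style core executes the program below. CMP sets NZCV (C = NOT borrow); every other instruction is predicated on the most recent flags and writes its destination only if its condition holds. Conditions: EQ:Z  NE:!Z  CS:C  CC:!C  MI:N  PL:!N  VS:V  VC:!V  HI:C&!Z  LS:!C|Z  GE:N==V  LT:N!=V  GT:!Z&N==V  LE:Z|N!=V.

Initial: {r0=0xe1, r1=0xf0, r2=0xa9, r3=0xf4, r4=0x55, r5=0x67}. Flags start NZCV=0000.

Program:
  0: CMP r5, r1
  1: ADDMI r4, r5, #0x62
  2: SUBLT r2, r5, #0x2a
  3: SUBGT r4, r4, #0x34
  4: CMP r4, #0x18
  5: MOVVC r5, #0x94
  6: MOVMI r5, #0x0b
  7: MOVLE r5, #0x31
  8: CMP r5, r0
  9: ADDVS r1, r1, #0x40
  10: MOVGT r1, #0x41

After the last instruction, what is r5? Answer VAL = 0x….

VAL = 0x94

[0] flags=0000 → (cmp)
[1] flags=0000 MI?F → skip
[2] flags=0000 LT?F → skip
[3] flags=0000 GT?T → r4=0x21
[4] flags=0010 → (cmp)
[5] flags=0010 VC?T → r5=0x94
[6] flags=0010 MI?F → skip
[7] flags=0010 LE?F → skip
[8] flags=1000 → (cmp)
[9] flags=1000 VS?F → skip
[10] flags=1000 GT?F → skip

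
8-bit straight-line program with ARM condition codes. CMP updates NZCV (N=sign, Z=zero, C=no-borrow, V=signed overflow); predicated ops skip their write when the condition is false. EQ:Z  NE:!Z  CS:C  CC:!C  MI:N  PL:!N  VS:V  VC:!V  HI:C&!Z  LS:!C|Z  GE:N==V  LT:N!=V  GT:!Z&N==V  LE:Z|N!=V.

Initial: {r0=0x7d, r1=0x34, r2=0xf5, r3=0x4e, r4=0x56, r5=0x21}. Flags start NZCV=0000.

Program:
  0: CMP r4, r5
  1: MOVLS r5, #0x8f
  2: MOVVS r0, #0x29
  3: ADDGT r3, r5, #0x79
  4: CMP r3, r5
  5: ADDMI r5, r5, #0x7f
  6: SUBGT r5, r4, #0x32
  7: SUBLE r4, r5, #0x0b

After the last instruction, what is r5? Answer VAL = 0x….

[0] flags=0010 → (cmp)
[1] flags=0010 LS?F → skip
[2] flags=0010 VS?F → skip
[3] flags=0010 GT?T → r3=0x9a
[4] flags=0011 → (cmp)
[5] flags=0011 MI?F → skip
[6] flags=0011 GT?F → skip
[7] flags=0011 LE?T → r4=0x16

VAL = 0x21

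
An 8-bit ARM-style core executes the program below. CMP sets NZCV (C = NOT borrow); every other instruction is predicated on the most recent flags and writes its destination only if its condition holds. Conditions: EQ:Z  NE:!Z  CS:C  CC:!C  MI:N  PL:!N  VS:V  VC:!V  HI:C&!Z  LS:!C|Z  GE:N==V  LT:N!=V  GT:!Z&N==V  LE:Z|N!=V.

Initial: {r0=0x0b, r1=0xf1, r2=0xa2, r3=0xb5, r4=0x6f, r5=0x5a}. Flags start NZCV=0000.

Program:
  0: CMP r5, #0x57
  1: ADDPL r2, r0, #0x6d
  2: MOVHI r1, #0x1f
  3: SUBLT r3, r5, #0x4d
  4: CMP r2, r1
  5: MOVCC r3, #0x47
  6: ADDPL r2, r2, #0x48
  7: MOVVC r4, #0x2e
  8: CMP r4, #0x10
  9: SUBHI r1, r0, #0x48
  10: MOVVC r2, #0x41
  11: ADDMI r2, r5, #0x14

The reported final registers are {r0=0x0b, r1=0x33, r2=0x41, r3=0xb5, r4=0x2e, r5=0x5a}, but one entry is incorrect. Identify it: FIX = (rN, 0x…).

FIX = (r1, 0xc3)

[0] flags=0010 → (cmp)
[1] flags=0010 PL?T → r2=0x78
[2] flags=0010 HI?T → r1=0x1f
[3] flags=0010 LT?F → skip
[4] flags=0010 → (cmp)
[5] flags=0010 CC?F → skip
[6] flags=0010 PL?T → r2=0xc0
[7] flags=0010 VC?T → r4=0x2e
[8] flags=0010 → (cmp)
[9] flags=0010 HI?T → r1=0xc3
[10] flags=0010 VC?T → r2=0x41
[11] flags=0010 MI?F → skip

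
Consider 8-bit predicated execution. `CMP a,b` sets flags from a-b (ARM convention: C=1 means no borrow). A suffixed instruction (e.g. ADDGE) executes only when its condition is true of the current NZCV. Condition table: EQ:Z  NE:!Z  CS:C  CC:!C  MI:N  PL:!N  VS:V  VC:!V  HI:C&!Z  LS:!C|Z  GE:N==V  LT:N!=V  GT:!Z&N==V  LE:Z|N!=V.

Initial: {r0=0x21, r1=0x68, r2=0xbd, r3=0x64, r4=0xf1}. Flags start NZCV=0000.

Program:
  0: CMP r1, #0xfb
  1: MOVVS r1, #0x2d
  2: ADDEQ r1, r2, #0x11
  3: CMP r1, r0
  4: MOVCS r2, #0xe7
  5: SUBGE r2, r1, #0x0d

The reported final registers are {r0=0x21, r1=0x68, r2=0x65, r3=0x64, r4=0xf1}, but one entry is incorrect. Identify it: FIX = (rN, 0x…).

FIX = (r2, 0x5b)

0: ✓ CMP  NZCV=0000
1: · MOVVS
2: · ADDEQ
3: ✓ CMP  NZCV=0010
4: ✓ MOVCS  r2←0xe7
5: ✓ SUBGE  r2←0x5b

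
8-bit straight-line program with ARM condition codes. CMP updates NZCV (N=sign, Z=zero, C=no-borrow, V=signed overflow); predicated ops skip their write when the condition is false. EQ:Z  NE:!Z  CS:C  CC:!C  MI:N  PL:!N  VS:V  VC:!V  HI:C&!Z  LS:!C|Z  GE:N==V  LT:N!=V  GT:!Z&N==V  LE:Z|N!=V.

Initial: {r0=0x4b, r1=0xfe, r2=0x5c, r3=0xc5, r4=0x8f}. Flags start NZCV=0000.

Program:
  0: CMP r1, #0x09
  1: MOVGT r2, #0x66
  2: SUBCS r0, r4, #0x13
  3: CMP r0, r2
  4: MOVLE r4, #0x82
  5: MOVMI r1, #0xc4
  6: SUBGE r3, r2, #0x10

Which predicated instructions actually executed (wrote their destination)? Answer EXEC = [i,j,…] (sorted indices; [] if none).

EXEC = [2,6]

0: ✓ CMP  NZCV=1010
1: · MOVGT
2: ✓ SUBCS  r0←0x7c
3: ✓ CMP  NZCV=0010
4: · MOVLE
5: · MOVMI
6: ✓ SUBGE  r3←0x4c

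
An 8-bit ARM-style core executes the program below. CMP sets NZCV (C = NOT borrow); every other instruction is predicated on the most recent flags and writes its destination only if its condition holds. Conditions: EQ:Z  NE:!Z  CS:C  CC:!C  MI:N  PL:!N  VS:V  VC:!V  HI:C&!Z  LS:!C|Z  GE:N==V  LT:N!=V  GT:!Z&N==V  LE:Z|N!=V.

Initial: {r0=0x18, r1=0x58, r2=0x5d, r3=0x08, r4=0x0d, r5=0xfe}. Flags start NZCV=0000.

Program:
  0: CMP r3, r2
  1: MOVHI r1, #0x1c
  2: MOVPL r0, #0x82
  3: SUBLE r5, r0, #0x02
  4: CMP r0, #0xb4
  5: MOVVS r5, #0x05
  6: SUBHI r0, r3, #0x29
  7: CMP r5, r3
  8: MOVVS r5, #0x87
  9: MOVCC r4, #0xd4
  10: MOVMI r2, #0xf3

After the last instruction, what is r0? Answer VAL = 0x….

VAL = 0x18

0: ✓ CMP  NZCV=1000
1: · MOVHI
2: · MOVPL
3: ✓ SUBLE  r5←0x16
4: ✓ CMP  NZCV=0000
5: · MOVVS
6: · SUBHI
7: ✓ CMP  NZCV=0010
8: · MOVVS
9: · MOVCC
10: · MOVMI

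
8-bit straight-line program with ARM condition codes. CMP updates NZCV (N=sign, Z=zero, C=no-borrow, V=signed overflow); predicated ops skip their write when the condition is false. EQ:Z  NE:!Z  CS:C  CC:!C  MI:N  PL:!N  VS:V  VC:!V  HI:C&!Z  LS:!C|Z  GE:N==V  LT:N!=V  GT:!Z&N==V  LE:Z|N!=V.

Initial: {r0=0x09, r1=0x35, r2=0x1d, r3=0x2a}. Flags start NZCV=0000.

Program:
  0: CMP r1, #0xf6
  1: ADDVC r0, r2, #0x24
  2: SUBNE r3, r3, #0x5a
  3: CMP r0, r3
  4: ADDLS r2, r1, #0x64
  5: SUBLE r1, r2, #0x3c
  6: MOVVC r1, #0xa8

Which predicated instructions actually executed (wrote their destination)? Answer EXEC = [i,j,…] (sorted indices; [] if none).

0: ✓ CMP  NZCV=0000
1: ✓ ADDVC  r0←0x41
2: ✓ SUBNE  r3←0xd0
3: ✓ CMP  NZCV=0000
4: ✓ ADDLS  r2←0x99
5: · SUBLE
6: ✓ MOVVC  r1←0xa8

EXEC = [1,2,4,6]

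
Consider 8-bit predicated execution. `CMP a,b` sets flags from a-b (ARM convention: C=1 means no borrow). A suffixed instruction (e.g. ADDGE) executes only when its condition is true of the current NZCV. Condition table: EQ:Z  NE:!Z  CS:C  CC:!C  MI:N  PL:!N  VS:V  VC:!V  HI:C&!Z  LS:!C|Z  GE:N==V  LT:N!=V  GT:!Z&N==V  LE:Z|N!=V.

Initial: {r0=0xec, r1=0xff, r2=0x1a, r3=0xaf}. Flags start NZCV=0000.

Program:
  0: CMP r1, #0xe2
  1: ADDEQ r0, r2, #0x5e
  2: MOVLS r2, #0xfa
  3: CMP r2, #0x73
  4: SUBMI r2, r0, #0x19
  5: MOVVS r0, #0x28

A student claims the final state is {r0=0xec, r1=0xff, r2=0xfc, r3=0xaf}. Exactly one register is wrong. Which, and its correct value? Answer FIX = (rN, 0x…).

[0] flags=0010 → (cmp)
[1] flags=0010 EQ?F → skip
[2] flags=0010 LS?F → skip
[3] flags=1000 → (cmp)
[4] flags=1000 MI?T → r2=0xd3
[5] flags=1000 VS?F → skip

FIX = (r2, 0xd3)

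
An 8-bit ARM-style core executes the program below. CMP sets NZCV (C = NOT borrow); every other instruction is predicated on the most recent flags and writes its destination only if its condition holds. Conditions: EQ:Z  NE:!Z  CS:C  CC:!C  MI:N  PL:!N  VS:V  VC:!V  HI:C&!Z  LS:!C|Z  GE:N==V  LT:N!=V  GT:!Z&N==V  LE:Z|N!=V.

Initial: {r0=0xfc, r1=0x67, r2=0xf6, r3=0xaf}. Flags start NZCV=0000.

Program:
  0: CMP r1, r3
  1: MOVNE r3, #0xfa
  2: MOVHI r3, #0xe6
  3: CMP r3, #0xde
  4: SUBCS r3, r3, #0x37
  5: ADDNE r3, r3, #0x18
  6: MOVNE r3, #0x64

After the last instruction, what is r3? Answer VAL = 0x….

VAL = 0x64

[0] flags=1001 → (cmp)
[1] flags=1001 NE?T → r3=0xfa
[2] flags=1001 HI?F → skip
[3] flags=0010 → (cmp)
[4] flags=0010 CS?T → r3=0xc3
[5] flags=0010 NE?T → r3=0xdb
[6] flags=0010 NE?T → r3=0x64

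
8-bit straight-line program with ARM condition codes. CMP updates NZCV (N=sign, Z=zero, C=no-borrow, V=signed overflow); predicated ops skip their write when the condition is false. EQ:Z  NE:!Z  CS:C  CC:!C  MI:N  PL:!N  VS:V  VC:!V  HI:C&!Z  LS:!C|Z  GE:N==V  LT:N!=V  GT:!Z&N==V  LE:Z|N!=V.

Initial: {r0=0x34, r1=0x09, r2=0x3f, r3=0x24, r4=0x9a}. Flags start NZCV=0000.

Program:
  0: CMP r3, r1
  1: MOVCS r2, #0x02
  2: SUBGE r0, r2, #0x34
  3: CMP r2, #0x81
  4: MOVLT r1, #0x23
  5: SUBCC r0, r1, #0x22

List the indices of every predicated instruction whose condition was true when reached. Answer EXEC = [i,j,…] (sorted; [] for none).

EXEC = [1,2,5]

[0] flags=0010 → (cmp)
[1] flags=0010 CS?T → r2=0x02
[2] flags=0010 GE?T → r0=0xce
[3] flags=1001 → (cmp)
[4] flags=1001 LT?F → skip
[5] flags=1001 CC?T → r0=0xe7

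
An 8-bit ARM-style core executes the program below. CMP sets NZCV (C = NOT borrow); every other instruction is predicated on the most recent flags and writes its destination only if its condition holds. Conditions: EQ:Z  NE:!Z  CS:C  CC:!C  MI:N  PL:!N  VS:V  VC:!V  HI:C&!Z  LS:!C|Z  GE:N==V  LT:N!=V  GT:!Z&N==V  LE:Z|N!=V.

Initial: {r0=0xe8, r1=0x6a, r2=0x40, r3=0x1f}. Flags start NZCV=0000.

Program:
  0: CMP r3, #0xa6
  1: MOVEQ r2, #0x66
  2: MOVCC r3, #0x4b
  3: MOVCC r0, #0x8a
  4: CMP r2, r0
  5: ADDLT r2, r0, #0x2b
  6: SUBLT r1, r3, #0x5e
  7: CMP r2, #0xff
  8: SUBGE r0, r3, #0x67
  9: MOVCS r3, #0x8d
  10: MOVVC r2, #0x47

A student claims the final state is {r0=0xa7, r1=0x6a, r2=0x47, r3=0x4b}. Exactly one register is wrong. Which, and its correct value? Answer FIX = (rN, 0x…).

[0] flags=0000 → (cmp)
[1] flags=0000 EQ?F → skip
[2] flags=0000 CC?T → r3=0x4b
[3] flags=0000 CC?T → r0=0x8a
[4] flags=1001 → (cmp)
[5] flags=1001 LT?F → skip
[6] flags=1001 LT?F → skip
[7] flags=0000 → (cmp)
[8] flags=0000 GE?T → r0=0xe4
[9] flags=0000 CS?F → skip
[10] flags=0000 VC?T → r2=0x47

FIX = (r0, 0xe4)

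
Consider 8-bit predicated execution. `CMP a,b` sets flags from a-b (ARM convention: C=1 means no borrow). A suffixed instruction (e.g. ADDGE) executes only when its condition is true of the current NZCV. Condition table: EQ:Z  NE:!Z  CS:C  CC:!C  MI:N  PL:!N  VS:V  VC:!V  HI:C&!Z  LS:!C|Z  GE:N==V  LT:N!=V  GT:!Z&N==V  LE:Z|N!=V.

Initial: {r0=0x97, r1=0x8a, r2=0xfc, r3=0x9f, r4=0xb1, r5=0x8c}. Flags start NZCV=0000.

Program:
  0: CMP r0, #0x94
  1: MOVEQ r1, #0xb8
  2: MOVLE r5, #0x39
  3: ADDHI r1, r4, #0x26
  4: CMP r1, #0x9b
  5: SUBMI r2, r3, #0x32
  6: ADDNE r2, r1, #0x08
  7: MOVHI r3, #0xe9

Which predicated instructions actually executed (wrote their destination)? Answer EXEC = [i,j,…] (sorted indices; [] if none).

[0] flags=0010 → (cmp)
[1] flags=0010 EQ?F → skip
[2] flags=0010 LE?F → skip
[3] flags=0010 HI?T → r1=0xd7
[4] flags=0010 → (cmp)
[5] flags=0010 MI?F → skip
[6] flags=0010 NE?T → r2=0xdf
[7] flags=0010 HI?T → r3=0xe9

EXEC = [3,6,7]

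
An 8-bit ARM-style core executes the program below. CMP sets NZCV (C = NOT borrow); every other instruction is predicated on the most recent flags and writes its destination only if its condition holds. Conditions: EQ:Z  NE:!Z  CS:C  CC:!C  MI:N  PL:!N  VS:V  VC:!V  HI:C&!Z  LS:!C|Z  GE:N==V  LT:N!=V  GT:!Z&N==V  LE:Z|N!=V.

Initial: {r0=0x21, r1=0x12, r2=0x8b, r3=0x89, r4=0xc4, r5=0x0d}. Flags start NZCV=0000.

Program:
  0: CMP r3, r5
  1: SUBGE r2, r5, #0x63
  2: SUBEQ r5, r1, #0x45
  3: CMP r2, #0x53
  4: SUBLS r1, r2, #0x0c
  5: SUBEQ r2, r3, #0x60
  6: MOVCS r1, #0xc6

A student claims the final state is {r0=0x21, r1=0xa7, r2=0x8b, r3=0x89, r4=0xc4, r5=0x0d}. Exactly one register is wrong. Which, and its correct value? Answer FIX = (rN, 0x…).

FIX = (r1, 0xc6)

[0] flags=0011 → (cmp)
[1] flags=0011 GE?F → skip
[2] flags=0011 EQ?F → skip
[3] flags=0011 → (cmp)
[4] flags=0011 LS?F → skip
[5] flags=0011 EQ?F → skip
[6] flags=0011 CS?T → r1=0xc6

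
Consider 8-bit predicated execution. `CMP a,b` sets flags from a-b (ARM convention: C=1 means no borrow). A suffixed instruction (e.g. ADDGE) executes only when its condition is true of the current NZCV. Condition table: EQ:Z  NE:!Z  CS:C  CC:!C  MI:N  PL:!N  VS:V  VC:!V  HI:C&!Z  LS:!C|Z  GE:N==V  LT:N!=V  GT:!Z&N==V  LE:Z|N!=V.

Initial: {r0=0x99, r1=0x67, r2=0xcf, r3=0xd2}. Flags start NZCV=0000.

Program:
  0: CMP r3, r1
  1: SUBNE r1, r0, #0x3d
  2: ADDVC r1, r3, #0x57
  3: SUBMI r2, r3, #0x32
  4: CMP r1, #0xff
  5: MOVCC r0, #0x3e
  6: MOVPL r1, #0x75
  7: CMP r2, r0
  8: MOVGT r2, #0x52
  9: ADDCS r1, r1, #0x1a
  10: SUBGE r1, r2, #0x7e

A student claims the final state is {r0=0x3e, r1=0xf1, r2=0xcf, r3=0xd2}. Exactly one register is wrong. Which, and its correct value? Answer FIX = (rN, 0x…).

[0] flags=0011 → (cmp)
[1] flags=0011 NE?T → r1=0x5c
[2] flags=0011 VC?F → skip
[3] flags=0011 MI?F → skip
[4] flags=0000 → (cmp)
[5] flags=0000 CC?T → r0=0x3e
[6] flags=0000 PL?T → r1=0x75
[7] flags=1010 → (cmp)
[8] flags=1010 GT?F → skip
[9] flags=1010 CS?T → r1=0x8f
[10] flags=1010 GE?F → skip

FIX = (r1, 0x8f)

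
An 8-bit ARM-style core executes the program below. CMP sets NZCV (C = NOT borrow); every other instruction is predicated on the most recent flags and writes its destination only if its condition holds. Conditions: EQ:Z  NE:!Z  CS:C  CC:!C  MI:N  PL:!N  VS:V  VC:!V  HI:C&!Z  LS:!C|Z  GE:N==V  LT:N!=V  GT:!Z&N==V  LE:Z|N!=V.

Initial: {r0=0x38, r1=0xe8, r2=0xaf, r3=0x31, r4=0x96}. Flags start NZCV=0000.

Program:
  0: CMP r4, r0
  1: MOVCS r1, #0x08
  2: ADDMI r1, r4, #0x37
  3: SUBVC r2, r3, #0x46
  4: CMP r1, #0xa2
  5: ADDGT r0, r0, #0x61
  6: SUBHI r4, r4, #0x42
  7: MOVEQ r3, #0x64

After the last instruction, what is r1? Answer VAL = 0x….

VAL = 0x08

0: ✓ CMP  NZCV=0011
1: ✓ MOVCS  r1←0x08
2: · ADDMI
3: · SUBVC
4: ✓ CMP  NZCV=0000
5: ✓ ADDGT  r0←0x99
6: · SUBHI
7: · MOVEQ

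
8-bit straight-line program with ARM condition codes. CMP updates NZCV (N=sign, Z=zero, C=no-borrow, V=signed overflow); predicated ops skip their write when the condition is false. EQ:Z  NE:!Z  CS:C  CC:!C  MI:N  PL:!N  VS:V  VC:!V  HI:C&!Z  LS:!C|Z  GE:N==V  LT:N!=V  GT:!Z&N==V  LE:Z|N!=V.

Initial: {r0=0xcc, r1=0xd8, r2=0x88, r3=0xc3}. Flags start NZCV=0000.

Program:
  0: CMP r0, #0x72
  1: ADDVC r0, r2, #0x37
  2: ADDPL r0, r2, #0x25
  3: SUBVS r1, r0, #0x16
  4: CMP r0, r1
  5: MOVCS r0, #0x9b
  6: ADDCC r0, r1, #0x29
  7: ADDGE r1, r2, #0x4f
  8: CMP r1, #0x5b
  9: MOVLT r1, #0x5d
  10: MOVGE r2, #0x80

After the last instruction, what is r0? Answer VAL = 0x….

[0] flags=0011 → (cmp)
[1] flags=0011 VC?F → skip
[2] flags=0011 PL?T → r0=0xad
[3] flags=0011 VS?T → r1=0x97
[4] flags=0010 → (cmp)
[5] flags=0010 CS?T → r0=0x9b
[6] flags=0010 CC?F → skip
[7] flags=0010 GE?T → r1=0xd7
[8] flags=0011 → (cmp)
[9] flags=0011 LT?T → r1=0x5d
[10] flags=0011 GE?F → skip

VAL = 0x9b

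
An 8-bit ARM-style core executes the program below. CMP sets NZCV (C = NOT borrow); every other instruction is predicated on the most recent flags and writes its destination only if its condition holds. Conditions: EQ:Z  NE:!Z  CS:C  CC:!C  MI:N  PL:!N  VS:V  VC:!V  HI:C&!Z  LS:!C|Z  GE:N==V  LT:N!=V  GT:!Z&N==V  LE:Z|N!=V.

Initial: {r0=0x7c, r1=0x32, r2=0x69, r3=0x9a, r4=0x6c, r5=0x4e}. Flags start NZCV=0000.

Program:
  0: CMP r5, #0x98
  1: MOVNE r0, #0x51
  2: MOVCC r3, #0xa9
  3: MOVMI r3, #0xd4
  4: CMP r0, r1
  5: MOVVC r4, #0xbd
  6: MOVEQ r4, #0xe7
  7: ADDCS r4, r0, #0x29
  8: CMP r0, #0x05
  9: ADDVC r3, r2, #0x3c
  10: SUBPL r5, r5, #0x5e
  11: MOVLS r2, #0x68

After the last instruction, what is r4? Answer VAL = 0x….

0: ✓ CMP  NZCV=1001
1: ✓ MOVNE  r0←0x51
2: ✓ MOVCC  r3←0xa9
3: ✓ MOVMI  r3←0xd4
4: ✓ CMP  NZCV=0010
5: ✓ MOVVC  r4←0xbd
6: · MOVEQ
7: ✓ ADDCS  r4←0x7a
8: ✓ CMP  NZCV=0010
9: ✓ ADDVC  r3←0xa5
10: ✓ SUBPL  r5←0xf0
11: · MOVLS

VAL = 0x7a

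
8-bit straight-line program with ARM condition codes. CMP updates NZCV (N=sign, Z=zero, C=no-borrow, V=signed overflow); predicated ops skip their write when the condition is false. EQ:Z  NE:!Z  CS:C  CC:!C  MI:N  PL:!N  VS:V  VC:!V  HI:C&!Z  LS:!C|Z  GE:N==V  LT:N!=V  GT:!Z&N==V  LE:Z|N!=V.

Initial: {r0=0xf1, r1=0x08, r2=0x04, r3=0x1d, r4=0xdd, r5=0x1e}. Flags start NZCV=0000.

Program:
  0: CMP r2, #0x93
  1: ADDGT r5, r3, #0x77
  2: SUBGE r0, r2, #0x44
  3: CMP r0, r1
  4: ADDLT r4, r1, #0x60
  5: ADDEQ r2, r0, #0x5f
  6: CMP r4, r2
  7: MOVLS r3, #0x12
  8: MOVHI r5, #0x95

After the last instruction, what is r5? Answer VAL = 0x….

VAL = 0x95

0: ✓ CMP  NZCV=0000
1: ✓ ADDGT  r5←0x94
2: ✓ SUBGE  r0←0xc0
3: ✓ CMP  NZCV=1010
4: ✓ ADDLT  r4←0x68
5: · ADDEQ
6: ✓ CMP  NZCV=0010
7: · MOVLS
8: ✓ MOVHI  r5←0x95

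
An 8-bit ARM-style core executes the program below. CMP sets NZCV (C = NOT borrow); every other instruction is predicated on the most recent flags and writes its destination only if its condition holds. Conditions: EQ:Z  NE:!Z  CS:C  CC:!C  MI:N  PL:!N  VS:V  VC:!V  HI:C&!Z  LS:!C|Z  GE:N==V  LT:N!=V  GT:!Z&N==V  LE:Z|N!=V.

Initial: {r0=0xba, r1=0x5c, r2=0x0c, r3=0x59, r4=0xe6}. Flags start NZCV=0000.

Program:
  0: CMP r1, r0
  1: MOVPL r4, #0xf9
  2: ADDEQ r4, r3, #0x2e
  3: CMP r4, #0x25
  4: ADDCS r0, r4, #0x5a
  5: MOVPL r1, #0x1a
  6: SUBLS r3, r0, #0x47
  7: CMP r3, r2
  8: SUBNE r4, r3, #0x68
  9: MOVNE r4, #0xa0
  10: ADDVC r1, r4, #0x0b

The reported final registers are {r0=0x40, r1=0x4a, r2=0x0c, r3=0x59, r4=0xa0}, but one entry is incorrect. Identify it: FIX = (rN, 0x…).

FIX = (r1, 0xab)

[0] flags=1001 → (cmp)
[1] flags=1001 PL?F → skip
[2] flags=1001 EQ?F → skip
[3] flags=1010 → (cmp)
[4] flags=1010 CS?T → r0=0x40
[5] flags=1010 PL?F → skip
[6] flags=1010 LS?F → skip
[7] flags=0010 → (cmp)
[8] flags=0010 NE?T → r4=0xf1
[9] flags=0010 NE?T → r4=0xa0
[10] flags=0010 VC?T → r1=0xab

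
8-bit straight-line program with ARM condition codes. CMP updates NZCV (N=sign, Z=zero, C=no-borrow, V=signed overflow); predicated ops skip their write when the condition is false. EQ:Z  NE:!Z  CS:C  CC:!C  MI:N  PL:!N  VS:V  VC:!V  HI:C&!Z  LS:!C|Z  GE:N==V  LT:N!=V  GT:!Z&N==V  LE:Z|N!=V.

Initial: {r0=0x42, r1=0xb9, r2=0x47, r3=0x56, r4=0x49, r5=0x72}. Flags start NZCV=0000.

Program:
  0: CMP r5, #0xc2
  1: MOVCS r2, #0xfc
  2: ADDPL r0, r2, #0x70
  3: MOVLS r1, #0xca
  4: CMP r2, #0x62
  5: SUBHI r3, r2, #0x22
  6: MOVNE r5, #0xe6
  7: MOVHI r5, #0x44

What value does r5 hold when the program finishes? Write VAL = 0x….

VAL = 0xe6

[0] flags=1001 → (cmp)
[1] flags=1001 CS?F → skip
[2] flags=1001 PL?F → skip
[3] flags=1001 LS?T → r1=0xca
[4] flags=1000 → (cmp)
[5] flags=1000 HI?F → skip
[6] flags=1000 NE?T → r5=0xe6
[7] flags=1000 HI?F → skip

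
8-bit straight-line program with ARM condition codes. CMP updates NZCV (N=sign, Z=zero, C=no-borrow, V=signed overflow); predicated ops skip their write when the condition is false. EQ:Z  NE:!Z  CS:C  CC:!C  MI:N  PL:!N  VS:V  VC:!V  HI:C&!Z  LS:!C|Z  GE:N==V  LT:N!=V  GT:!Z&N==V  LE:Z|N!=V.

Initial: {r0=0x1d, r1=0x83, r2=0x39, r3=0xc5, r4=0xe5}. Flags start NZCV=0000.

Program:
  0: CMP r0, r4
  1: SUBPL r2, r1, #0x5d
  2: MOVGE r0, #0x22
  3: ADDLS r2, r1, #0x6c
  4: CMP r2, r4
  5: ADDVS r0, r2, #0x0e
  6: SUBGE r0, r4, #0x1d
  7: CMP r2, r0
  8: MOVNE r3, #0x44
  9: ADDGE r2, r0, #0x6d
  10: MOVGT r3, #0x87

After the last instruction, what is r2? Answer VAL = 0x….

VAL = 0x35

0: ✓ CMP  NZCV=0000
1: ✓ SUBPL  r2←0x26
2: ✓ MOVGE  r0←0x22
3: ✓ ADDLS  r2←0xef
4: ✓ CMP  NZCV=0010
5: · ADDVS
6: ✓ SUBGE  r0←0xc8
7: ✓ CMP  NZCV=0010
8: ✓ MOVNE  r3←0x44
9: ✓ ADDGE  r2←0x35
10: ✓ MOVGT  r3←0x87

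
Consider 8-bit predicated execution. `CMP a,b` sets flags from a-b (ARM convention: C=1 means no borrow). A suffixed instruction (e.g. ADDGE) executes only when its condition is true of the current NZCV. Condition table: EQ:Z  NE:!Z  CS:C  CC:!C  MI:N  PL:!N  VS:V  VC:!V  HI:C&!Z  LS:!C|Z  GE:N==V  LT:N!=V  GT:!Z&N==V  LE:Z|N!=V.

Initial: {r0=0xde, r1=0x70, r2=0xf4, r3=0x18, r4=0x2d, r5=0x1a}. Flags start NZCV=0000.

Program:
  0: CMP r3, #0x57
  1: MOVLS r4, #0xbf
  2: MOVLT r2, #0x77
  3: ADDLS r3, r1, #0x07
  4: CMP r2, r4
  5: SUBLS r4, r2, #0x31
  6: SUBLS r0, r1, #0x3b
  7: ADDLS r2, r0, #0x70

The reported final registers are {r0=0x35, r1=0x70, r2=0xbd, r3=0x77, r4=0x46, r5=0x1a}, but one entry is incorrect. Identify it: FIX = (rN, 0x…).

FIX = (r2, 0xa5)

0: ✓ CMP  NZCV=1000
1: ✓ MOVLS  r4←0xbf
2: ✓ MOVLT  r2←0x77
3: ✓ ADDLS  r3←0x77
4: ✓ CMP  NZCV=1001
5: ✓ SUBLS  r4←0x46
6: ✓ SUBLS  r0←0x35
7: ✓ ADDLS  r2←0xa5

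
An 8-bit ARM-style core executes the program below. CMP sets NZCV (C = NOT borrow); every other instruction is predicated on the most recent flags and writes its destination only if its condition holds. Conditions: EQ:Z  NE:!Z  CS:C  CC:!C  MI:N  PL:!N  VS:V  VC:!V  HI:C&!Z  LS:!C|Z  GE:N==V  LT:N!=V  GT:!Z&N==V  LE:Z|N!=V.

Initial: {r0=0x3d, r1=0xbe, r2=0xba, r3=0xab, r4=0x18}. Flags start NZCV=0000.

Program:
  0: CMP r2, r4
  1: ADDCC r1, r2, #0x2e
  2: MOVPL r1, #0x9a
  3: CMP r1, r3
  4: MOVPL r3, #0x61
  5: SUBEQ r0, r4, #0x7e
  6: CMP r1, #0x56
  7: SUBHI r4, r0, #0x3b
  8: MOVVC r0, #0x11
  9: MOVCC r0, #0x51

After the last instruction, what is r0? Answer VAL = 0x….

[0] flags=1010 → (cmp)
[1] flags=1010 CC?F → skip
[2] flags=1010 PL?F → skip
[3] flags=0010 → (cmp)
[4] flags=0010 PL?T → r3=0x61
[5] flags=0010 EQ?F → skip
[6] flags=0011 → (cmp)
[7] flags=0011 HI?T → r4=0x02
[8] flags=0011 VC?F → skip
[9] flags=0011 CC?F → skip

VAL = 0x3d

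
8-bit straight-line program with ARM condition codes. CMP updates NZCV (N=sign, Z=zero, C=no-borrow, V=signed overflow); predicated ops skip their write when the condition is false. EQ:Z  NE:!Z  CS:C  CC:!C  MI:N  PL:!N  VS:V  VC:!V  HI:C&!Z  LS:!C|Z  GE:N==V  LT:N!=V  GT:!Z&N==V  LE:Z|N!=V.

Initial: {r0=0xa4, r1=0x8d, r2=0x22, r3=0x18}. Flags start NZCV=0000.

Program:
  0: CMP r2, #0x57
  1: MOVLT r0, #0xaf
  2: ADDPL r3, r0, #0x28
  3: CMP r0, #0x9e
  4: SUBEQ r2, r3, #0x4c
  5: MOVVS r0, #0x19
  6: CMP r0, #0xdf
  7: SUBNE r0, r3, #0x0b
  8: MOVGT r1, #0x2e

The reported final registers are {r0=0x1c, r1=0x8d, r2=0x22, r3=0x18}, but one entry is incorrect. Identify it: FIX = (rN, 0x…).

0: ✓ CMP  NZCV=1000
1: ✓ MOVLT  r0←0xaf
2: · ADDPL
3: ✓ CMP  NZCV=0010
4: · SUBEQ
5: · MOVVS
6: ✓ CMP  NZCV=1000
7: ✓ SUBNE  r0←0x0d
8: · MOVGT

FIX = (r0, 0x0d)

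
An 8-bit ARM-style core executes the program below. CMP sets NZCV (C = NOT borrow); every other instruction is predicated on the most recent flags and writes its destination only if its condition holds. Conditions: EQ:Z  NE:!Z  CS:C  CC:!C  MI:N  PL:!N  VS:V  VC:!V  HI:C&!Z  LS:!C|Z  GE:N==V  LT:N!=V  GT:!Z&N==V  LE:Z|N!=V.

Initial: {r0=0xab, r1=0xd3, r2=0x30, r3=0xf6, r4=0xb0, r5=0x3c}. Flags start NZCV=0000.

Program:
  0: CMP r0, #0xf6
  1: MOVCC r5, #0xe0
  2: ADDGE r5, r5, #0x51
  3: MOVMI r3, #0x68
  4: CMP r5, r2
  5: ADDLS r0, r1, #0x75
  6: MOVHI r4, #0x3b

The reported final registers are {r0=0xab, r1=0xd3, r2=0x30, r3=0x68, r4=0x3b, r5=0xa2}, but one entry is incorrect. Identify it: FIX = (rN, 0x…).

[0] flags=1000 → (cmp)
[1] flags=1000 CC?T → r5=0xe0
[2] flags=1000 GE?F → skip
[3] flags=1000 MI?T → r3=0x68
[4] flags=1010 → (cmp)
[5] flags=1010 LS?F → skip
[6] flags=1010 HI?T → r4=0x3b

FIX = (r5, 0xe0)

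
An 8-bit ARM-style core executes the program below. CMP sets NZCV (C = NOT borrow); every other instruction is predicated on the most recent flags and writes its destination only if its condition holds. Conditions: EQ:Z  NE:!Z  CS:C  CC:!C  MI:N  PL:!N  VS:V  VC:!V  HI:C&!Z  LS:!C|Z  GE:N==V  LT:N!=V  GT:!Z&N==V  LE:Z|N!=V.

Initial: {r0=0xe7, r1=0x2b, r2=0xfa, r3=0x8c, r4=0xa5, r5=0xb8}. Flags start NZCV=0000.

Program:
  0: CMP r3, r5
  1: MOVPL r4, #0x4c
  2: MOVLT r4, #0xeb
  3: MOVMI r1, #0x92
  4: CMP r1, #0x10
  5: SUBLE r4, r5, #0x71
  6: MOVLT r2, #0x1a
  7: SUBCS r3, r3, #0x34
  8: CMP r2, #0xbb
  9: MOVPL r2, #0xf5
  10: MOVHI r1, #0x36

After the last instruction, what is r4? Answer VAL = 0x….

VAL = 0x47

[0] flags=1000 → (cmp)
[1] flags=1000 PL?F → skip
[2] flags=1000 LT?T → r4=0xeb
[3] flags=1000 MI?T → r1=0x92
[4] flags=1010 → (cmp)
[5] flags=1010 LE?T → r4=0x47
[6] flags=1010 LT?T → r2=0x1a
[7] flags=1010 CS?T → r3=0x58
[8] flags=0000 → (cmp)
[9] flags=0000 PL?T → r2=0xf5
[10] flags=0000 HI?F → skip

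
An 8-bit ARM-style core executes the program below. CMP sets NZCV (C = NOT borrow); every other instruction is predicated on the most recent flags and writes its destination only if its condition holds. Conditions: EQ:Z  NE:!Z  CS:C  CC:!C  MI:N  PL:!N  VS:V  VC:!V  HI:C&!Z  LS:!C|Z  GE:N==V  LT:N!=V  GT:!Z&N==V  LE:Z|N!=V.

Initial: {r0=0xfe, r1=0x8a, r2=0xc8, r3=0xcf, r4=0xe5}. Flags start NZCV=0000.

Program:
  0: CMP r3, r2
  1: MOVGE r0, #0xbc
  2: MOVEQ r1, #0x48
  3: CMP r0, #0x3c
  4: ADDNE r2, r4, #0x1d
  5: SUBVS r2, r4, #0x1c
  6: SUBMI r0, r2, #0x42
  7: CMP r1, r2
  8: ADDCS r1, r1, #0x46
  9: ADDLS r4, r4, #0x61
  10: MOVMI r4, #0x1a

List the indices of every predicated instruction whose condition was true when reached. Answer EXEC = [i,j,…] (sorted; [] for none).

EXEC = [1,4,6,8,10]

0: ✓ CMP  NZCV=0010
1: ✓ MOVGE  r0←0xbc
2: · MOVEQ
3: ✓ CMP  NZCV=1010
4: ✓ ADDNE  r2←0x02
5: · SUBVS
6: ✓ SUBMI  r0←0xc0
7: ✓ CMP  NZCV=1010
8: ✓ ADDCS  r1←0xd0
9: · ADDLS
10: ✓ MOVMI  r4←0x1a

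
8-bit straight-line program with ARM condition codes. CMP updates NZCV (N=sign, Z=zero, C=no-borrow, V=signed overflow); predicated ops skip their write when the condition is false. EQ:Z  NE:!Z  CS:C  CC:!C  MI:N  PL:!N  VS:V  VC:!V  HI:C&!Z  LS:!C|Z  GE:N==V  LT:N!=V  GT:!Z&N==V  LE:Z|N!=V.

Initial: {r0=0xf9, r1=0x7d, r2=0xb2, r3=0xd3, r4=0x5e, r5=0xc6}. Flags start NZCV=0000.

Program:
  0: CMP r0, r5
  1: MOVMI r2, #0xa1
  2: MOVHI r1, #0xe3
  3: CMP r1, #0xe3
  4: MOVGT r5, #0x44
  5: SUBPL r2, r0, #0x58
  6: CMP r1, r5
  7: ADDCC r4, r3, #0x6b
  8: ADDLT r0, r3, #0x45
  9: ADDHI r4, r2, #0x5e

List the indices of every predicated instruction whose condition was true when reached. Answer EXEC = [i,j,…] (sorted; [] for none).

0: ✓ CMP  NZCV=0010
1: · MOVMI
2: ✓ MOVHI  r1←0xe3
3: ✓ CMP  NZCV=0110
4: · MOVGT
5: ✓ SUBPL  r2←0xa1
6: ✓ CMP  NZCV=0010
7: · ADDCC
8: · ADDLT
9: ✓ ADDHI  r4←0xff

EXEC = [2,5,9]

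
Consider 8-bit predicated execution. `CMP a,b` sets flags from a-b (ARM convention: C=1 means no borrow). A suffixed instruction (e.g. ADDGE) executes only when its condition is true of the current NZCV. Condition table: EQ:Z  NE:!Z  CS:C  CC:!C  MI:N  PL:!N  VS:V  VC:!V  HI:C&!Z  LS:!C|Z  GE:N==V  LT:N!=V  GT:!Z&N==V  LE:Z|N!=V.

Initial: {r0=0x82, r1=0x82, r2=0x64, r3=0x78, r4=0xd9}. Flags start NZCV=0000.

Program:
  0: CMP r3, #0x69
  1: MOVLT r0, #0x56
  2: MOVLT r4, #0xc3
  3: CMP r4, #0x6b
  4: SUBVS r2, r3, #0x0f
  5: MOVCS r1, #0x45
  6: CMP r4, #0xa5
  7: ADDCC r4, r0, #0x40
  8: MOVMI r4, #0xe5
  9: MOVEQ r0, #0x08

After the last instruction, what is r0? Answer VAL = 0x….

VAL = 0x82

[0] flags=0010 → (cmp)
[1] flags=0010 LT?F → skip
[2] flags=0010 LT?F → skip
[3] flags=0011 → (cmp)
[4] flags=0011 VS?T → r2=0x69
[5] flags=0011 CS?T → r1=0x45
[6] flags=0010 → (cmp)
[7] flags=0010 CC?F → skip
[8] flags=0010 MI?F → skip
[9] flags=0010 EQ?F → skip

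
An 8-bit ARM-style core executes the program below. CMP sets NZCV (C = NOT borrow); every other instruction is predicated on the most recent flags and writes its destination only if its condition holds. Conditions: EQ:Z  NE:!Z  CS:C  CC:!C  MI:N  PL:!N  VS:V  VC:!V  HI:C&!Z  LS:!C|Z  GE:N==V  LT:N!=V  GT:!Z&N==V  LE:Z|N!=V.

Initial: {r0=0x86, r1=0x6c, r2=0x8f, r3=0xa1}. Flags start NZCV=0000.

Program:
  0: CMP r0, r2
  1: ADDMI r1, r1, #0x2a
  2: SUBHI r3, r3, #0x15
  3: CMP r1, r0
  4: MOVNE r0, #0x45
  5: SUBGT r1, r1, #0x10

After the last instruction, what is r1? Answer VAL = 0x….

0: ✓ CMP  NZCV=1000
1: ✓ ADDMI  r1←0x96
2: · SUBHI
3: ✓ CMP  NZCV=0010
4: ✓ MOVNE  r0←0x45
5: ✓ SUBGT  r1←0x86

VAL = 0x86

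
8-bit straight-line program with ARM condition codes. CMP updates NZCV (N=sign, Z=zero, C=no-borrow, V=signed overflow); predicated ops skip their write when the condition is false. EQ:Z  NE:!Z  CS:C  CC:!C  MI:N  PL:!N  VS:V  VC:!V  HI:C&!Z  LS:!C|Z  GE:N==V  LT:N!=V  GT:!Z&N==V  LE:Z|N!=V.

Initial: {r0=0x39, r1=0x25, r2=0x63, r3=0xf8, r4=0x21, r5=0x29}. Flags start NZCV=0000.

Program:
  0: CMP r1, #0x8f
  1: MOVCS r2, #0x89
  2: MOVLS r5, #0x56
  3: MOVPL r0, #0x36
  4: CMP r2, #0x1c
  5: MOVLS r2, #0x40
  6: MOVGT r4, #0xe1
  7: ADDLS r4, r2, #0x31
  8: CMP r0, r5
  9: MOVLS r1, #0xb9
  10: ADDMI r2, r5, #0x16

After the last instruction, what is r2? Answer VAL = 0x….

VAL = 0x6c

0: ✓ CMP  NZCV=1001
1: · MOVCS
2: ✓ MOVLS  r5←0x56
3: · MOVPL
4: ✓ CMP  NZCV=0010
5: · MOVLS
6: ✓ MOVGT  r4←0xe1
7: · ADDLS
8: ✓ CMP  NZCV=1000
9: ✓ MOVLS  r1←0xb9
10: ✓ ADDMI  r2←0x6c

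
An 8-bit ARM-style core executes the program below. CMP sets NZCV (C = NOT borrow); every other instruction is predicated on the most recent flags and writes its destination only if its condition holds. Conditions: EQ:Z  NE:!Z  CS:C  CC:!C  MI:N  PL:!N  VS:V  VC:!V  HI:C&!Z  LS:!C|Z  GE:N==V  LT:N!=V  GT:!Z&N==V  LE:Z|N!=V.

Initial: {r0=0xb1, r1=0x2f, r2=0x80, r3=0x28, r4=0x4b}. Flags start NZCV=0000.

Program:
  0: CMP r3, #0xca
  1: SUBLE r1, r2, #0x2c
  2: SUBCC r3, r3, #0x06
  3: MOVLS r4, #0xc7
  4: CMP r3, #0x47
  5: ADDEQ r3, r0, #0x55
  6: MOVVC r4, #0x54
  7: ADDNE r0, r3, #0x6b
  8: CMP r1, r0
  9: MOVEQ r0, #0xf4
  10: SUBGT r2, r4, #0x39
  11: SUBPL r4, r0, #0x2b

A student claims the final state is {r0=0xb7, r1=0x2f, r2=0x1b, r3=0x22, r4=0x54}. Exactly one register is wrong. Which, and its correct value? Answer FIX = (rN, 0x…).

0: ✓ CMP  NZCV=0000
1: · SUBLE
2: ✓ SUBCC  r3←0x22
3: ✓ MOVLS  r4←0xc7
4: ✓ CMP  NZCV=1000
5: · ADDEQ
6: ✓ MOVVC  r4←0x54
7: ✓ ADDNE  r0←0x8d
8: ✓ CMP  NZCV=1001
9: · MOVEQ
10: ✓ SUBGT  r2←0x1b
11: · SUBPL

FIX = (r0, 0x8d)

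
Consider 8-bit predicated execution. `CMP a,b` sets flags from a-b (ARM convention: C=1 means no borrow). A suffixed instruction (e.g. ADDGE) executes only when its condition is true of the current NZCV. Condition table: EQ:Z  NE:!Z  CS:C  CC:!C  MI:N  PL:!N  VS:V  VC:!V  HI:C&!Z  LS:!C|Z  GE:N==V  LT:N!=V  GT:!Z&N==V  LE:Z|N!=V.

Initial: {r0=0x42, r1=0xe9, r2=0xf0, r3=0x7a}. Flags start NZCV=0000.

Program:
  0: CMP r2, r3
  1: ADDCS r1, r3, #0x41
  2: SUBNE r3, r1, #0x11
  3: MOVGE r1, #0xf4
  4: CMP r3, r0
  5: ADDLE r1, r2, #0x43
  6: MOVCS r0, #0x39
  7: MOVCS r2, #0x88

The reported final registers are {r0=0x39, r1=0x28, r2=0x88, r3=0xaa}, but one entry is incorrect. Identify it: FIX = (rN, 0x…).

FIX = (r1, 0x33)

0: ✓ CMP  NZCV=0011
1: ✓ ADDCS  r1←0xbb
2: ✓ SUBNE  r3←0xaa
3: · MOVGE
4: ✓ CMP  NZCV=0011
5: ✓ ADDLE  r1←0x33
6: ✓ MOVCS  r0←0x39
7: ✓ MOVCS  r2←0x88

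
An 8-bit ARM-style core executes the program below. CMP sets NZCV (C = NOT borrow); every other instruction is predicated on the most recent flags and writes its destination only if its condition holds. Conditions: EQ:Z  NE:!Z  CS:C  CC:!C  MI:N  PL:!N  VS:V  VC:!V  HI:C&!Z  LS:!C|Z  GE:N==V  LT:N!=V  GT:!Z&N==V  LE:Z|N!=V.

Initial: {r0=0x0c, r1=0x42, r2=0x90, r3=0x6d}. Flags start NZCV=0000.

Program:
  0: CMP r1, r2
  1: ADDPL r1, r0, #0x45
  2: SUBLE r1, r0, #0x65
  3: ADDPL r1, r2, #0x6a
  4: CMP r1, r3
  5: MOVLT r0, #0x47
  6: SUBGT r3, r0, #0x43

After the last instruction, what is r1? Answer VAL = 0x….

[0] flags=1001 → (cmp)
[1] flags=1001 PL?F → skip
[2] flags=1001 LE?F → skip
[3] flags=1001 PL?F → skip
[4] flags=1000 → (cmp)
[5] flags=1000 LT?T → r0=0x47
[6] flags=1000 GT?F → skip

VAL = 0x42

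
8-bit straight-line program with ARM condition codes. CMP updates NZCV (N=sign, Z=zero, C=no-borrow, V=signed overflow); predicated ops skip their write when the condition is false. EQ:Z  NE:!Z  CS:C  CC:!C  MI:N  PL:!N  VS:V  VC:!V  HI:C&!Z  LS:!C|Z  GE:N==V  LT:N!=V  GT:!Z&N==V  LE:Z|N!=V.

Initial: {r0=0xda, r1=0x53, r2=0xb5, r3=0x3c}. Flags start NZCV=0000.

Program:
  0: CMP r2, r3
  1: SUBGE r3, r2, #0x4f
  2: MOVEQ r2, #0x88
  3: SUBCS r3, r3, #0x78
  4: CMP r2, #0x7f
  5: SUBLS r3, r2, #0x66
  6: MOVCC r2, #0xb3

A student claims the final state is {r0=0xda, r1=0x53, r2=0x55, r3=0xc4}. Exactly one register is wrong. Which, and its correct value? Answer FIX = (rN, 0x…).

[0] flags=0011 → (cmp)
[1] flags=0011 GE?F → skip
[2] flags=0011 EQ?F → skip
[3] flags=0011 CS?T → r3=0xc4
[4] flags=0011 → (cmp)
[5] flags=0011 LS?F → skip
[6] flags=0011 CC?F → skip

FIX = (r2, 0xb5)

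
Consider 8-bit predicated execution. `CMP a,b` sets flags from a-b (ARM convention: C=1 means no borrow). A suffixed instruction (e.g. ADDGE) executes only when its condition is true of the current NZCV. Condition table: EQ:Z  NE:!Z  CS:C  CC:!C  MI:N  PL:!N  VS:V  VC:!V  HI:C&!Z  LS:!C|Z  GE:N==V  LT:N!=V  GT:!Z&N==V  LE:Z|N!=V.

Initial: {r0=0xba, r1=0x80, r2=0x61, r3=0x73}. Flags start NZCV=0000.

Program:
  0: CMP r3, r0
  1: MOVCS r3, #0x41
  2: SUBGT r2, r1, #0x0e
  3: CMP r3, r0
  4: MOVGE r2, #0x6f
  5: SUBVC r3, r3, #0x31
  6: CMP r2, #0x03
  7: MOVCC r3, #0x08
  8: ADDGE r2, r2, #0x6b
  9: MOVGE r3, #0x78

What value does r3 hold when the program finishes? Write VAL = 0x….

VAL = 0x78

[0] flags=1001 → (cmp)
[1] flags=1001 CS?F → skip
[2] flags=1001 GT?T → r2=0x72
[3] flags=1001 → (cmp)
[4] flags=1001 GE?T → r2=0x6f
[5] flags=1001 VC?F → skip
[6] flags=0010 → (cmp)
[7] flags=0010 CC?F → skip
[8] flags=0010 GE?T → r2=0xda
[9] flags=0010 GE?T → r3=0x78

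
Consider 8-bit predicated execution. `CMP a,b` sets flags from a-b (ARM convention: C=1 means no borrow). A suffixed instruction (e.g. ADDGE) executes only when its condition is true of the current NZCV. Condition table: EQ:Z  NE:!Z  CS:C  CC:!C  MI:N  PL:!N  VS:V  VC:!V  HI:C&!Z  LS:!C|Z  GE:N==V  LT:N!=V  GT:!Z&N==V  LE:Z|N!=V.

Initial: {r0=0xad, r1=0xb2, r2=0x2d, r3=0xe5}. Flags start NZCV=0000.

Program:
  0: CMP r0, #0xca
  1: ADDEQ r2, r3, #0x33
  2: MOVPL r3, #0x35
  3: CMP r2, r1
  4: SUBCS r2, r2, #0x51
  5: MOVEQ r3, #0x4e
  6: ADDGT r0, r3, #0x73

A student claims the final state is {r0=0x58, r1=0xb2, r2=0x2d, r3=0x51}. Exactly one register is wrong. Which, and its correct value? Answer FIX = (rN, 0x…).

0: ✓ CMP  NZCV=1000
1: · ADDEQ
2: · MOVPL
3: ✓ CMP  NZCV=0000
4: · SUBCS
5: · MOVEQ
6: ✓ ADDGT  r0←0x58

FIX = (r3, 0xe5)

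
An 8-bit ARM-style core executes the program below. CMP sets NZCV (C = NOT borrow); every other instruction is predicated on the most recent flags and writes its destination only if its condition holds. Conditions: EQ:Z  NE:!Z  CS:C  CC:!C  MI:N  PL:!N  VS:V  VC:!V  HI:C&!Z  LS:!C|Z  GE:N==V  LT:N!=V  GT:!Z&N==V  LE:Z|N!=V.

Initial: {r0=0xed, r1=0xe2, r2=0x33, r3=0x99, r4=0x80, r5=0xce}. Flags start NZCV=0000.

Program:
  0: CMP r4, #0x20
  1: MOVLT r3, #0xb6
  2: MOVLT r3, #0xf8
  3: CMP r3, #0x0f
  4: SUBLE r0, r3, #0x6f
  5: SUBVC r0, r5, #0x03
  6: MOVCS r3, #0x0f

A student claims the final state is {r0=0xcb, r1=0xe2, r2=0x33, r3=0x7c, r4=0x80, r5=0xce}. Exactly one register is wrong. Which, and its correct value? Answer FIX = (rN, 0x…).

0: ✓ CMP  NZCV=0011
1: ✓ MOVLT  r3←0xb6
2: ✓ MOVLT  r3←0xf8
3: ✓ CMP  NZCV=1010
4: ✓ SUBLE  r0←0x89
5: ✓ SUBVC  r0←0xcb
6: ✓ MOVCS  r3←0x0f

FIX = (r3, 0x0f)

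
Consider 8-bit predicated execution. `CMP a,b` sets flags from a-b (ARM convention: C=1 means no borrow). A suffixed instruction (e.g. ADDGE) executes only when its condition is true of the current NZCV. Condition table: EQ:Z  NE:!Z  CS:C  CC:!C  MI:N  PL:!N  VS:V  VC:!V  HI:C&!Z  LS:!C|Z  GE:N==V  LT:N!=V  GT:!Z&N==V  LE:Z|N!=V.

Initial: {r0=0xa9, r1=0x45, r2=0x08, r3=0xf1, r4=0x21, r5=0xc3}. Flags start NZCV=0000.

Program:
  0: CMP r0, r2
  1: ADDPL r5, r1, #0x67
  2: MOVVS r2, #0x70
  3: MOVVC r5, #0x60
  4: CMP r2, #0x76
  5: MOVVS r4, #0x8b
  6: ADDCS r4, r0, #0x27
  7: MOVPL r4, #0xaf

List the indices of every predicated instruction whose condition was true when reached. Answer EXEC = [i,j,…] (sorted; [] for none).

EXEC = [3]

0: ✓ CMP  NZCV=1010
1: · ADDPL
2: · MOVVS
3: ✓ MOVVC  r5←0x60
4: ✓ CMP  NZCV=1000
5: · MOVVS
6: · ADDCS
7: · MOVPL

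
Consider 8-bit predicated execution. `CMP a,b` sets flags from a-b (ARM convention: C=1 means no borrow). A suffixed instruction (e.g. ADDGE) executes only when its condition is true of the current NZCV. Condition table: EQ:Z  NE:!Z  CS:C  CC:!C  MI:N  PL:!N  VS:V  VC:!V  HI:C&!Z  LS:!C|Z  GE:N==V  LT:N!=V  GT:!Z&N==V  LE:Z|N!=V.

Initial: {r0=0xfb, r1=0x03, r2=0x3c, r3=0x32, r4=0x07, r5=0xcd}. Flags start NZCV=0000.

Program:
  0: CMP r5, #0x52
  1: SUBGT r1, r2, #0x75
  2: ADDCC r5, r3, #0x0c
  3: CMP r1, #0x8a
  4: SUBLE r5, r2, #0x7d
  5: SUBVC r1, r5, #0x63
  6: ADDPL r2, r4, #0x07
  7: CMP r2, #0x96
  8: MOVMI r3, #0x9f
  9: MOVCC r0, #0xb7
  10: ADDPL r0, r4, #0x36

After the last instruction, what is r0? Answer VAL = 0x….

VAL = 0x3d

[0] flags=0011 → (cmp)
[1] flags=0011 GT?F → skip
[2] flags=0011 CC?F → skip
[3] flags=0000 → (cmp)
[4] flags=0000 LE?F → skip
[5] flags=0000 VC?T → r1=0x6a
[6] flags=0000 PL?T → r2=0x0e
[7] flags=0000 → (cmp)
[8] flags=0000 MI?F → skip
[9] flags=0000 CC?T → r0=0xb7
[10] flags=0000 PL?T → r0=0x3d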